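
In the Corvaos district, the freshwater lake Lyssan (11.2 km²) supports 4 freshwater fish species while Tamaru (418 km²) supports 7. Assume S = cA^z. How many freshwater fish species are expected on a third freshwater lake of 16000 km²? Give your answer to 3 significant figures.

z = ln(7/4) / ln(418/11.2) = 0.5596 / 3.6196 = 0.1546
c = 4 / 11.2^0.1546 = 4 / 1.453 = 2.753
S₃ = 2.753 × 16000^0.1546 = 2.753 × 4.467 ≈ 12.3

12.3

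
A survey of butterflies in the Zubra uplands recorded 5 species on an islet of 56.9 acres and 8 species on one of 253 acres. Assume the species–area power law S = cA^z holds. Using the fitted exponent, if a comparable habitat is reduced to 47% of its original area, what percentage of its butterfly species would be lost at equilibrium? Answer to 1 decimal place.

21.2%

z = ln(8/5) / ln(253/56.9) = 0.4700 / 1.4921 = 0.3150
S_new/S_old = (A_new/A_old)^z = 0.47^0.3150 = exp(0.3150 × -0.7550) = 0.7883
Fraction lost = 1 − 0.7883 = 0.2117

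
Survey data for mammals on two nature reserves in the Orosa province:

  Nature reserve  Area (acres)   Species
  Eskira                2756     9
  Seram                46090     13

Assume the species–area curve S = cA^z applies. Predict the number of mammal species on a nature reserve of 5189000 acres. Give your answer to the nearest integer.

24

z = ln(13/9) / ln(46090/2756) = 0.3677 / 2.8168 = 0.1305
c = 9 / 2756^0.1305 = 9 / 2.813 = 3.2
S₃ = 3.2 × 5189000^0.1305 = 3.2 × 7.527 ≈ 24.09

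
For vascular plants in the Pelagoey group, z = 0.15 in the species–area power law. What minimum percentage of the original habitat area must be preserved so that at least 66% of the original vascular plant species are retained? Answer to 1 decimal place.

Need (A_new/A_old)^0.15 = 0.66, so A_new/A_old = 0.66^(1/0.15) = 0.66^6.667
ln(A_new/A_old) = ln 0.66 / 0.15 = -0.4155 / 0.15 = -2.7701
A_new/A_old = e^-2.7701 ≈ 0.06266

6.3%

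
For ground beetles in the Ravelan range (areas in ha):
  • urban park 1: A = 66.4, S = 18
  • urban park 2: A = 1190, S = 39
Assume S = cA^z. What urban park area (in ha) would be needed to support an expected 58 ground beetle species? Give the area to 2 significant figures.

z = ln(39/18) / ln(1190/66.4) = 0.7732 / 2.8860 = 0.2679
c = 18 / 66.4^0.2679 = 18 / 3.077 = 5.849
A = (58/5.849)^(1/0.2679) ⇒ ln A = ln(9.916)/0.2679 = 8.5631
A = e^8.5631 ≈ 5235 ha

5200 ha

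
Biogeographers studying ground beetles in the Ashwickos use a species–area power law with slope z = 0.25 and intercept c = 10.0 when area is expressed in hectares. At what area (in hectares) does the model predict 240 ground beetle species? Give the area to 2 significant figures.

330000 hectares

240 = 10 × A^0.25  ⇒  A^0.25 = 240/10 = 24
ln A = ln(24) / 0.25 = 3.1781 / 0.25 = 12.7122
A = e^12.7122 ≈ 331776 hectares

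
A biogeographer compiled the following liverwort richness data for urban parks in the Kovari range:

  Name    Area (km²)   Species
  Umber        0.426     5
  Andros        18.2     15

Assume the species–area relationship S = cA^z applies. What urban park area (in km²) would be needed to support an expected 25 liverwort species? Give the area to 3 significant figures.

z = ln(15/5) / ln(18.2/0.426) = 1.0986 / 3.7547 = 0.2926
c = 5 / 0.426^0.2926 = 5 / 0.7791 = 6.418
A = (25/6.418)^(1/0.2926) ⇒ ln A = ln(3.895)/0.2926 = 4.6473
A = e^4.6473 ≈ 104.3 km²

104 km²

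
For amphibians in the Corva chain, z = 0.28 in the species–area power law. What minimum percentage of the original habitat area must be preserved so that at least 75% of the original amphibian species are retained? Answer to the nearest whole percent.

36%

Need (A_new/A_old)^0.28 = 0.75, so A_new/A_old = 0.75^(1/0.28) = 0.75^3.571
ln(A_new/A_old) = ln 0.75 / 0.28 = -0.2877 / 0.28 = -1.0274
A_new/A_old = e^-1.0274 ≈ 0.3579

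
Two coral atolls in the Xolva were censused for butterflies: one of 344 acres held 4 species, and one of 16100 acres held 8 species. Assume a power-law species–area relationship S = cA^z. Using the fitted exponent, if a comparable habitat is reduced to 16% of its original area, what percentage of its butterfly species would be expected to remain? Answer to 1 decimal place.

z = ln(8/4) / ln(16100/344) = 0.6931 / 3.8459 = 0.1802
S_new/S_old = (A_new/A_old)^z = 0.16^0.1802 = exp(0.1802 × -1.8326) = 0.7187

71.9%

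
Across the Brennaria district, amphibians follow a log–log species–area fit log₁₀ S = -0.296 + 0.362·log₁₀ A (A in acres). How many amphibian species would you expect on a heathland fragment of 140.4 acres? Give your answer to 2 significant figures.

3.0

S = 0.5058 × 140.4^0.362 = 0.5058 × 5.989 ≈ 3.029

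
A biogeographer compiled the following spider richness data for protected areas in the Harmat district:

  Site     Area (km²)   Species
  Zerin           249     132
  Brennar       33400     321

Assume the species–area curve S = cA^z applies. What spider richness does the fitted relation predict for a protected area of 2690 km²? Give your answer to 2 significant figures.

200

z = ln(321/132) / ln(33400/249) = 0.8886 / 4.8989 = 0.1814
c = 132 / 249^0.1814 = 132 / 2.721 = 48.52
S₃ = 48.52 × 2690^0.1814 = 48.52 × 4.189 ≈ 203.3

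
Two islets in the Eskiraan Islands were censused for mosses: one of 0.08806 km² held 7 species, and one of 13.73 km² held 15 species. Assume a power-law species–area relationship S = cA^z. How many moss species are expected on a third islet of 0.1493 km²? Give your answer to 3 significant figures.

7.58

z = ln(15/7) / ln(13.73/0.08806) = 0.7621 / 5.0493 = 0.1509
c = 7 / 0.08806^0.1509 = 7 / 0.693 = 10.1
S₃ = 10.1 × 0.1493^0.1509 = 10.1 × 0.7505 ≈ 7.581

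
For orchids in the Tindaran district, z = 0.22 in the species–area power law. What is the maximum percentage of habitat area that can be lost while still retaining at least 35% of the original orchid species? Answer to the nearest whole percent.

99%

Need (A_new/A_old)^0.22 = 0.35, so A_new/A_old = 0.35^(1/0.22) = 0.35^4.545
ln(A_new/A_old) = ln 0.35 / 0.22 = -1.0498 / 0.22 = -4.7719
A_new/A_old = e^-4.7719 ≈ 0.008464
Fraction that can be lost = 1 − 0.008464 = 0.9915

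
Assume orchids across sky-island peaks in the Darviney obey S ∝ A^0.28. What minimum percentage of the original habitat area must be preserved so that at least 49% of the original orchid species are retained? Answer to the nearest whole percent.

Need (A_new/A_old)^0.28 = 0.49, so A_new/A_old = 0.49^(1/0.28) = 0.49^3.571
ln(A_new/A_old) = ln 0.49 / 0.28 = -0.7133 / 0.28 = -2.5477
A_new/A_old = e^-2.5477 ≈ 0.07826

8%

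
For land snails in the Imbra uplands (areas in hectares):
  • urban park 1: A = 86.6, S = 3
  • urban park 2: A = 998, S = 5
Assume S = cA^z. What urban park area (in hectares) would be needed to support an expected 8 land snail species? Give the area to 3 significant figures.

9460 hectares

z = ln(5/3) / ln(998/86.6) = 0.5108 / 2.4445 = 0.2090
c = 3 / 86.6^0.2090 = 3 / 2.54 = 1.181
A = (8/1.181)^(1/0.2090) ⇒ ln A = ln(6.774)/0.2090 = 9.1549
A = e^9.1549 ≈ 9460 hectares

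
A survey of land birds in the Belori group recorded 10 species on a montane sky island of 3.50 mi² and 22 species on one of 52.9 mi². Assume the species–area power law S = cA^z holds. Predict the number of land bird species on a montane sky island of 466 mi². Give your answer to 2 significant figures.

41

z = ln(22/10) / ln(52.9/3.5) = 0.7885 / 2.7156 = 0.2903
c = 10 / 3.5^0.2903 = 10 / 1.439 = 6.951
S₃ = 6.951 × 466^0.2903 = 6.951 × 5.953 ≈ 41.38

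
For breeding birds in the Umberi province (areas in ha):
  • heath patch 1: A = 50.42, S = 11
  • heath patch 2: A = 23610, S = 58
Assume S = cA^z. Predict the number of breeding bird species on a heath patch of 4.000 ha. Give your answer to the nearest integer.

6

z = ln(58/11) / ln(23610/50.42) = 1.6625 / 6.1490 = 0.2704
c = 11 / 50.42^0.2704 = 11 / 2.886 = 3.811
S₃ = 3.811 × 4^0.2704 = 3.811 × 1.455 ≈ 5.544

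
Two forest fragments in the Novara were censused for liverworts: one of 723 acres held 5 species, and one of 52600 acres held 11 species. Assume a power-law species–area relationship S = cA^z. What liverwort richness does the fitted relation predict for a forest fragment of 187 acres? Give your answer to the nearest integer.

z = ln(11/5) / ln(52600/723) = 0.7885 / 4.2871 = 0.1839
c = 5 / 723^0.1839 = 5 / 3.356 = 1.49
S₃ = 1.49 × 187^0.1839 = 1.49 × 2.617 ≈ 3.899

4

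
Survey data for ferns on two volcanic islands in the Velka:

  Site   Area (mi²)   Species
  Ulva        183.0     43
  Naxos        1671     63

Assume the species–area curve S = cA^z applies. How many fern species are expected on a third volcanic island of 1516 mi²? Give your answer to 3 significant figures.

61.9

z = ln(63/43) / ln(1671/183) = 0.3819 / 2.2117 = 0.1727
c = 43 / 183^0.1727 = 43 / 2.459 = 17.49
S₃ = 17.49 × 1516^0.1727 = 17.49 × 3.542 ≈ 61.95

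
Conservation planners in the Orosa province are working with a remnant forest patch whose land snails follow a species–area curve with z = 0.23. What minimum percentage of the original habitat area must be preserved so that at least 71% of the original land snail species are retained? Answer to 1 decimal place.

22.6%

Need (A_new/A_old)^0.23 = 0.71, so A_new/A_old = 0.71^(1/0.23) = 0.71^4.348
ln(A_new/A_old) = ln 0.71 / 0.23 = -0.3425 / 0.23 = -1.4891
A_new/A_old = e^-1.4891 ≈ 0.2256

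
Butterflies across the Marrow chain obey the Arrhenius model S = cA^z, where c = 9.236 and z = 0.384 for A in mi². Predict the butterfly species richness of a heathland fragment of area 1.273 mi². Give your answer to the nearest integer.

10 species

S = 9.236 × 1.273^0.384
ln S = ln 9.236 + 0.384 × ln 1.273 = 2.2231 + 0.384 × 0.2414 = 2.3158
S = e^2.3158 ≈ 10.13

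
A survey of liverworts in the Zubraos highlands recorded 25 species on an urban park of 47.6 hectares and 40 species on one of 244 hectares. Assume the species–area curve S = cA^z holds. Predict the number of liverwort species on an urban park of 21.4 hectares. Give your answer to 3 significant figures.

z = ln(40/25) / ln(244/47.6) = 0.4700 / 1.6343 = 0.2876
c = 25 / 47.6^0.2876 = 25 / 3.037 = 8.232
S₃ = 8.232 × 21.4^0.2876 = 8.232 × 2.413 ≈ 19.87

19.9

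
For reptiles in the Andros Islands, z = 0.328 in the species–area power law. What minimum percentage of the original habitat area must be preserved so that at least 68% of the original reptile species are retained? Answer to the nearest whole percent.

31%

Need (A_new/A_old)^0.328 = 0.68, so A_new/A_old = 0.68^(1/0.328) = 0.68^3.049
ln(A_new/A_old) = ln 0.68 / 0.328 = -0.3857 / 0.328 = -1.1758
A_new/A_old = e^-1.1758 ≈ 0.3086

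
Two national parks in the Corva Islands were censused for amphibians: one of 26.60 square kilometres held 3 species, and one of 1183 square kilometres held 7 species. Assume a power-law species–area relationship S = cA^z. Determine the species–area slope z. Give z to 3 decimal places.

0.223

Taking logs: ln S = ln c + z ln A, so z = (ln S₂ − ln S₁)/(ln A₂ − ln A₁).
z = ln(7/3) / ln(1183/26.6) = ln(2.333) / ln(44.47) = 0.8473 / 3.7949 = 0.2233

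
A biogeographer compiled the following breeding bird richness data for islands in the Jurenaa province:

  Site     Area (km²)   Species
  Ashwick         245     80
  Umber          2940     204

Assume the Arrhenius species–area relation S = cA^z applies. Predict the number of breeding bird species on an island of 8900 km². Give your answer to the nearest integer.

310

z = ln(204/80) / ln(2940/245) = 0.9361 / 2.4849 = 0.3767
c = 80 / 245^0.3767 = 80 / 7.944 = 10.07
S₃ = 10.07 × 8900^0.3767 = 10.07 × 30.75 ≈ 309.6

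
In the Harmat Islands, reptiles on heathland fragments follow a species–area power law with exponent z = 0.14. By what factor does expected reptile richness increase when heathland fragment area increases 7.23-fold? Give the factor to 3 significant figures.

S₂/S₁ = (A₂/A₁)^z = 7.23^0.14
ln(S₂/S₁) = 0.14 × ln 7.23 = 0.14 × 1.9782 = 0.2770
S₂/S₁ = e^0.2770 ≈ 1.319

1.32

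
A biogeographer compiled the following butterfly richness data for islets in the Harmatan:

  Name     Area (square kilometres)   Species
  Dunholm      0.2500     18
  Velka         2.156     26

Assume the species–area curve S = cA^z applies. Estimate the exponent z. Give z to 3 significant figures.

0.171

Taking logs: ln S = ln c + z ln A, so z = (ln S₂ − ln S₁)/(ln A₂ − ln A₁).
z = ln(26/18) / ln(2.156/0.25) = ln(1.444) / ln(8.624) = 0.3677 / 2.1545 = 0.1707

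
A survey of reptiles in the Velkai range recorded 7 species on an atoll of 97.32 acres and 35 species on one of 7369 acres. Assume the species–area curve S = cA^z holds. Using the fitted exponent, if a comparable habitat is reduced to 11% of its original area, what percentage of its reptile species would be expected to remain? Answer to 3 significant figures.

z = ln(35/7) / ln(7369/97.32) = 1.6094 / 4.3270 = 0.3719
S_new/S_old = (A_new/A_old)^z = 0.11^0.3719 = exp(0.3719 × -2.2073) = 0.44

44.0%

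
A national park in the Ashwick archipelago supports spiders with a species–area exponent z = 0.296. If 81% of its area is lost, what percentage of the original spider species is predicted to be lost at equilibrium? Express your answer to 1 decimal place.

S_new/S_old = (A_new/A_old)^z = 0.19^0.296
= exp(0.296 × ln 0.19) = exp(0.296 × -1.6607) = exp(-0.4916) ≈ 0.6117
Fraction lost = 1 − 0.6117 = 0.3883

38.8%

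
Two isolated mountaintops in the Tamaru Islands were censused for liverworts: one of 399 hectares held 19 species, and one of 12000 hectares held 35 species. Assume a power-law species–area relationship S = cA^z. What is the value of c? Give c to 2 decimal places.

z = ln(S₂/S₁) / ln(A₂/A₁) = ln(35/19) / ln(12000/399) = 0.6109 / 3.4037 = 0.1795
c = S₁ / A₁^z = 19 / 399^0.1795 = 19 / 2.93 = 6.485

6.49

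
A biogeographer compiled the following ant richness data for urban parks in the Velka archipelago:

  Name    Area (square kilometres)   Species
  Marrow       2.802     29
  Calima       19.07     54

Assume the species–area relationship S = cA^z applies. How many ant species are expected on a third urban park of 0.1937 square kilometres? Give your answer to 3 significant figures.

12.2

z = ln(54/29) / ln(19.07/2.802) = 0.6217 / 1.9178 = 0.3242
c = 29 / 2.802^0.3242 = 29 / 1.397 = 20.77
S₃ = 20.77 × 0.1937^0.3242 = 20.77 × 0.5874 ≈ 12.2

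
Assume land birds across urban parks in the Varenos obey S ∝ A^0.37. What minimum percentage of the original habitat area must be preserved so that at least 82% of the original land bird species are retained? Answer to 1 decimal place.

58.5%

Need (A_new/A_old)^0.37 = 0.82, so A_new/A_old = 0.82^(1/0.37) = 0.82^2.703
ln(A_new/A_old) = ln 0.82 / 0.37 = -0.1985 / 0.37 = -0.5364
A_new/A_old = e^-0.5364 ≈ 0.5849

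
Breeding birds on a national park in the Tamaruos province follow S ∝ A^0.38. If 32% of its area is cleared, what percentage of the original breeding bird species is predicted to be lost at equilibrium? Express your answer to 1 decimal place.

13.6%

S_new/S_old = (A_new/A_old)^z = 0.68^0.38
= exp(0.38 × ln 0.68) = exp(0.38 × -0.3857) = exp(-0.1466) ≈ 0.8637
Fraction lost = 1 − 0.8637 = 0.1363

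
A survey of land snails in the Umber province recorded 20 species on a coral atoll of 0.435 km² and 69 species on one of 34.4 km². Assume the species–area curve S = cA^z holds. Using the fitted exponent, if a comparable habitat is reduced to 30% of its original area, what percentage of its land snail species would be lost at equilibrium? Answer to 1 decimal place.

z = ln(69/20) / ln(34.4/0.435) = 1.2384 / 4.3705 = 0.2834
S_new/S_old = (A_new/A_old)^z = 0.3^0.2834 = exp(0.2834 × -1.2040) = 0.711
Fraction lost = 1 − 0.711 = 0.289

28.9%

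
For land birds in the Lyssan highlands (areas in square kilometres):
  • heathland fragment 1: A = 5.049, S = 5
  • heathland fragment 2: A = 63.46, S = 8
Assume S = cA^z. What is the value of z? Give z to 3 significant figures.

0.186

Taking logs: ln S = ln c + z ln A, so z = (ln S₂ − ln S₁)/(ln A₂ − ln A₁).
z = ln(8/5) / ln(63.46/5.049) = ln(1.6) / ln(12.57) = 0.4700 / 2.5312 = 0.1857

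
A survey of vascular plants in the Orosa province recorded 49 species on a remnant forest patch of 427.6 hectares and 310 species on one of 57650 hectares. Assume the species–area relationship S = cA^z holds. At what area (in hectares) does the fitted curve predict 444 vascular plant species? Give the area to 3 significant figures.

z = ln(310/49) / ln(57650/427.6) = 1.8448 / 4.9040 = 0.3762
c = 49 / 427.6^0.3762 = 49 / 9.766 = 5.017
A = (444/5.017)^(1/0.3762) ⇒ ln A = ln(88.5)/0.3762 = 11.9172
A = e^11.9172 ≈ 149815 hectares

150000 hectares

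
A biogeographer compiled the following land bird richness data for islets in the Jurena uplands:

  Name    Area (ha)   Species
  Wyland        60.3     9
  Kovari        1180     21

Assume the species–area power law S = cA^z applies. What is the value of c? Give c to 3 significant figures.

z = ln(S₂/S₁) / ln(A₂/A₁) = ln(21/9) / ln(1180/60.3) = 0.8473 / 2.9739 = 0.2849
c = S₁ / A₁^z = 9 / 60.3^0.2849 = 9 / 3.215 = 2.799

2.80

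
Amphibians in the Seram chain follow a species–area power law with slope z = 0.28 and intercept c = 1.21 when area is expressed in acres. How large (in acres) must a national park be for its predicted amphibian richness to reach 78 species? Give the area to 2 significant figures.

2900000 acres

78 = 1.21 × A^0.28  ⇒  A^0.28 = 78/1.21 = 64.46
ln A = ln(64.46) / 0.28 = 4.1661 / 0.28 = 14.8789
A = e^14.8789 ≈ 2896134 acres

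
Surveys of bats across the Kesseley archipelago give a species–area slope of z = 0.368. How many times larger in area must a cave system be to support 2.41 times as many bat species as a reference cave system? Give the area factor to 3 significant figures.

10.9

(A₂/A₁)^0.368 = 2.41, so A₂/A₁ = 2.41^(1/0.368) = 2.41^2.717
ln(A₂/A₁) = ln 2.41 / 0.368 = 0.8796 / 0.368 = 2.3903
A₂/A₁ = e^2.3903 ≈ 10.92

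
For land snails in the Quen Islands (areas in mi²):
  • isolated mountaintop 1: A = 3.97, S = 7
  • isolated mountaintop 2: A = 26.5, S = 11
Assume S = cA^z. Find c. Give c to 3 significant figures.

z = ln(S₂/S₁) / ln(A₂/A₁) = ln(11/7) / ln(26.5/3.97) = 0.4520 / 1.8984 = 0.2381
c = S₁ / A₁^z = 7 / 3.97^0.2381 = 7 / 1.389 = 5.041

5.04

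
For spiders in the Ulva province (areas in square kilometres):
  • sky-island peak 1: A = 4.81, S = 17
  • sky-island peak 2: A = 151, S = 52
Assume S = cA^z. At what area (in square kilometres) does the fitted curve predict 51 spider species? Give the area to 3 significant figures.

142 square kilometres

z = ln(52/17) / ln(151/4.81) = 1.1180 / 3.4466 = 0.3244
c = 17 / 4.81^0.3244 = 17 / 1.664 = 10.21
A = (51/10.21)^(1/0.3244) ⇒ ln A = ln(4.993)/0.3244 = 4.9574
A = e^4.9574 ≈ 142.2 square kilometres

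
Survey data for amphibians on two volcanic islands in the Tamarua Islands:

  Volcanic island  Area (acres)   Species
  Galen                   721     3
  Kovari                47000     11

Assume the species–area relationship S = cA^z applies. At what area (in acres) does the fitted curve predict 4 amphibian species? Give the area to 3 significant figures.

z = ln(11/3) / ln(47000/721) = 1.2993 / 4.1773 = 0.3110
c = 3 / 721^0.3110 = 3 / 7.743 = 0.3874
A = (4/0.3874)^(1/0.3110) ⇒ ln A = ln(10.32)/0.3110 = 7.5056
A = e^7.5056 ≈ 1818 acres

1820 acres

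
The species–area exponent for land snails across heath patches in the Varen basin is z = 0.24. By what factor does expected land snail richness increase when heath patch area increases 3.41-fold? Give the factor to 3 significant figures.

S₂/S₁ = (A₂/A₁)^z = 3.41^0.24
ln(S₂/S₁) = 0.24 × ln 3.41 = 0.24 × 1.2267 = 0.2944
S₂/S₁ = e^0.2944 ≈ 1.342

1.34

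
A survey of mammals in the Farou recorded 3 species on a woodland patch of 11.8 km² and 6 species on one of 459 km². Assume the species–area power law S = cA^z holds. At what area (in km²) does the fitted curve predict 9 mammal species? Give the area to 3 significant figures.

3910 km²

z = ln(6/3) / ln(459/11.8) = 0.6931 / 3.6610 = 0.1893
c = 3 / 11.8^0.1893 = 3 / 1.596 = 1.88
A = (9/1.88)^(1/0.1893) ⇒ ln A = ln(4.787)/0.1893 = 8.2706
A = e^8.2706 ≈ 3907 km²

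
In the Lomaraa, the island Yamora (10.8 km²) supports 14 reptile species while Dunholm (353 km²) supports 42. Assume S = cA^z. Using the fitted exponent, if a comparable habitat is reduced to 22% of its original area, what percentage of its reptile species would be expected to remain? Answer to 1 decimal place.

z = ln(42/14) / ln(353/10.8) = 1.0986 / 3.4869 = 0.3151
S_new/S_old = (A_new/A_old)^z = 0.22^0.3151 = exp(0.3151 × -1.5141) = 0.6206

62.1%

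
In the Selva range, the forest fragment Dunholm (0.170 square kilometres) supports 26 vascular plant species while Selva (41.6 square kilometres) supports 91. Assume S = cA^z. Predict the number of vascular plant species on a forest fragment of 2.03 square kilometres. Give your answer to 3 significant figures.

45.7

z = ln(91/26) / ln(41.6/0.17) = 1.2528 / 5.5001 = 0.2278
c = 26 / 0.17^0.2278 = 26 / 0.6679 = 38.93
S₃ = 38.93 × 2.03^0.2278 = 38.93 × 1.175 ≈ 45.74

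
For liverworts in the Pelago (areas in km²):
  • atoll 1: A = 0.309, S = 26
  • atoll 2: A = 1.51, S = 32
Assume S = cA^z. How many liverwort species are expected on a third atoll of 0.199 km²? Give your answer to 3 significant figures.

z = ln(32/26) / ln(1.51/0.309) = 0.2076 / 1.5865 = 0.1309
c = 26 / 0.309^0.1309 = 26 / 0.8575 = 30.32
S₃ = 30.32 × 0.199^0.1309 = 30.32 × 0.8095 ≈ 24.54

24.5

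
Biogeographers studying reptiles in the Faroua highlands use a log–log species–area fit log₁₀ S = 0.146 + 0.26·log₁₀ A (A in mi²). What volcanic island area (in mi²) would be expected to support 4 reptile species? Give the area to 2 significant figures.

4 = 1.4 × A^0.26  ⇒  A^0.26 = 4/1.4 = 2.858
ln A = ln(2.858) / 0.26 = 1.0501 / 0.26 = 4.0389
A = e^4.0389 ≈ 56.76 mi²

57 mi²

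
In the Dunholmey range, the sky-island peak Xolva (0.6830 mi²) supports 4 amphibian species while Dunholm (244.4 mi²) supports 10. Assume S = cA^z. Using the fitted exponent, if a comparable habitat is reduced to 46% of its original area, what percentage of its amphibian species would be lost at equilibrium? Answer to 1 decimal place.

11.4%

z = ln(10/4) / ln(244.4/0.683) = 0.9163 / 5.8801 = 0.1558
S_new/S_old = (A_new/A_old)^z = 0.46^0.1558 = exp(0.1558 × -0.7765) = 0.886
Fraction lost = 1 − 0.886 = 0.114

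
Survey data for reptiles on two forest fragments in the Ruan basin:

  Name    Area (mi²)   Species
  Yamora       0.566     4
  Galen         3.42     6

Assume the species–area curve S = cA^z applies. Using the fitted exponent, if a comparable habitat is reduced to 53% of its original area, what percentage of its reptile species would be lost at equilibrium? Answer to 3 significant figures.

13.3%

z = ln(6/4) / ln(3.42/0.566) = 0.4055 / 1.7988 = 0.2254
S_new/S_old = (A_new/A_old)^z = 0.53^0.2254 = exp(0.2254 × -0.6349) = 0.8667
Fraction lost = 1 − 0.8667 = 0.1333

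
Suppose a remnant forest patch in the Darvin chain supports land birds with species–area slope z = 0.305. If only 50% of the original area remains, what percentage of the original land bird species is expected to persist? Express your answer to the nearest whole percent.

S_new/S_old = (A_new/A_old)^z = 0.5^0.305
= exp(0.305 × ln 0.5) = exp(0.305 × -0.6931) = exp(-0.2114) ≈ 0.8094

81%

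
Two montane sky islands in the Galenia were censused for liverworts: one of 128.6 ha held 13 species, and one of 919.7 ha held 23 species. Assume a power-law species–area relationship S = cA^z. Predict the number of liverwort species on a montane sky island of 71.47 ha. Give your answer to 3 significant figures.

z = ln(23/13) / ln(919.7/128.6) = 0.5705 / 1.9673 = 0.2900
c = 13 / 128.6^0.2900 = 13 / 4.09 = 3.179
S₃ = 3.179 × 71.47^0.2900 = 3.179 × 3.449 ≈ 10.96

11.0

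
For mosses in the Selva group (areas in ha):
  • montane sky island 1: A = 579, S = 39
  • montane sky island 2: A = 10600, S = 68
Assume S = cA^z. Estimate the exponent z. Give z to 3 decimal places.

Taking logs: ln S = ln c + z ln A, so z = (ln S₂ − ln S₁)/(ln A₂ − ln A₁).
z = ln(68/39) / ln(10600/579) = ln(1.744) / ln(18.31) = 0.5559 / 2.9073 = 0.1912

0.191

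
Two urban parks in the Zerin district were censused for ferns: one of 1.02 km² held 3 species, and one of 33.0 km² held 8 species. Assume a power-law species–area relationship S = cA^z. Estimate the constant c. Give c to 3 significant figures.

z = ln(S₂/S₁) / ln(A₂/A₁) = ln(8/3) / ln(33/1.02) = 0.9808 / 3.4767 = 0.2821
c = S₁ / A₁^z = 3 / 1.02^0.2821 = 3 / 1.006 = 2.983

2.98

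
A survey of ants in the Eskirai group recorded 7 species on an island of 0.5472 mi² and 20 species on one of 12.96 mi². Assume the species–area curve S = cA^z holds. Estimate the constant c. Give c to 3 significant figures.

8.55

z = ln(S₂/S₁) / ln(A₂/A₁) = ln(20/7) / ln(12.96/0.5472) = 1.0498 / 3.1648 = 0.3317
c = S₁ / A₁^z = 7 / 0.5472^0.3317 = 7 / 0.8187 = 8.55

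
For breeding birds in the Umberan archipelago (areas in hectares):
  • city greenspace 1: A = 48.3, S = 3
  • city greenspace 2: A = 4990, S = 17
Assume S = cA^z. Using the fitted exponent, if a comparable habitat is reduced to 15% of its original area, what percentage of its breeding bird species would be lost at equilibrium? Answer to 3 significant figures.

z = ln(17/3) / ln(4990/48.3) = 1.7346 / 4.6378 = 0.3740
S_new/S_old = (A_new/A_old)^z = 0.15^0.3740 = exp(0.3740 × -1.8971) = 0.4919
Fraction lost = 1 − 0.4919 = 0.5081

50.8%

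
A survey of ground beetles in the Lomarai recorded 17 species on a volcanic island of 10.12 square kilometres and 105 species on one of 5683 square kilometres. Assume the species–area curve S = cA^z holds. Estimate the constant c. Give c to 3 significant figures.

z = ln(S₂/S₁) / ln(A₂/A₁) = ln(105/17) / ln(5683/10.12) = 1.8207 / 6.3307 = 0.2876
c = S₁ / A₁^z = 17 / 10.12^0.2876 = 17 / 1.946 = 8.737

8.74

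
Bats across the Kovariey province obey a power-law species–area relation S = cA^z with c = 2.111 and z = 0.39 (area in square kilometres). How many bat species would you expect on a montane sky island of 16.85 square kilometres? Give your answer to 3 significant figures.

S = 2.111 × 16.85^0.39
ln S = ln 2.111 + 0.39 × ln 16.85 = 0.7472 + 0.39 × 2.8244 = 1.8487
S = e^1.8487 ≈ 6.351

6.35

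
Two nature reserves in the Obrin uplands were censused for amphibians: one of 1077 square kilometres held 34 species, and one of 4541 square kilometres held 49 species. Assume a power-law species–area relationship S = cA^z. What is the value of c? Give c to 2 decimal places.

5.77

z = ln(S₂/S₁) / ln(A₂/A₁) = ln(49/34) / ln(4541/1077) = 0.3655 / 1.4390 = 0.2540
c = S₁ / A₁^z = 34 / 1077^0.2540 = 34 / 5.89 = 5.773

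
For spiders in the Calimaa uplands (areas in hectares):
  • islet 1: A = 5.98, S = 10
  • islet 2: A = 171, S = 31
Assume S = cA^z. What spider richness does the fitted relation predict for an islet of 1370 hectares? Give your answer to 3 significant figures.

62.6

z = ln(31/10) / ln(171/5.98) = 1.1314 / 3.3532 = 0.3374
c = 10 / 5.98^0.3374 = 10 / 1.828 = 5.469
S₃ = 5.469 × 1370^0.3374 = 5.469 × 11.44 ≈ 62.56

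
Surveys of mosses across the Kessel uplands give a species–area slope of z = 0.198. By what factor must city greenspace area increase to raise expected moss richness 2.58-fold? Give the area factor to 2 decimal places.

(A₂/A₁)^0.198 = 2.58, so A₂/A₁ = 2.58^(1/0.198) = 2.58^5.051
ln(A₂/A₁) = ln 2.58 / 0.198 = 0.9478 / 0.198 = 4.7868
A₂/A₁ = e^4.7868 ≈ 119.9

119.92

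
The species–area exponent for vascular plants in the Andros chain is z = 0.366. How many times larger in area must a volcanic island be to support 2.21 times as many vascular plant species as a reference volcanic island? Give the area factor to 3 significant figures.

(A₂/A₁)^0.366 = 2.21, so A₂/A₁ = 2.21^(1/0.366) = 2.21^2.732
ln(A₂/A₁) = ln 2.21 / 0.366 = 0.7930 / 0.366 = 2.1666
A₂/A₁ = e^2.1666 ≈ 8.729

8.73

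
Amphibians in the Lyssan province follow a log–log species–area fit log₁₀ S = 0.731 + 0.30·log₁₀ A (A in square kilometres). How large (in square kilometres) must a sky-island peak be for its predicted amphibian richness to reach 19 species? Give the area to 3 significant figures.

19 = 5.383 × A^0.3  ⇒  A^0.3 = 19/5.383 = 3.53
ln A = ln(3.53) / 0.3 = 1.2612 / 0.3 = 4.2042
A = e^4.2042 ≈ 66.96 square kilometres

67.0 square kilometres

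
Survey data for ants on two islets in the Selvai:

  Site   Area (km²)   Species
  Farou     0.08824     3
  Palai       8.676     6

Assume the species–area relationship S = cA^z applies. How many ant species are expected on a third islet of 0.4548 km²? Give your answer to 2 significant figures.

z = ln(6/3) / ln(8.676/0.08824) = 0.6931 / 4.5883 = 0.1511
c = 3 / 0.08824^0.1511 = 3 / 0.693 = 4.329
S₃ = 4.329 × 0.4548^0.1511 = 4.329 × 0.8878 ≈ 3.843

3.8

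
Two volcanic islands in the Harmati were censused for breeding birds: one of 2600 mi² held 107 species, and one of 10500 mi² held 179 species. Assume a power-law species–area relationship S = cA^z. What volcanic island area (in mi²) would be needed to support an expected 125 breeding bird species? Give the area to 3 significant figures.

z = ln(179/107) / ln(10500/2600) = 0.5146 / 1.3959 = 0.3686
c = 107 / 2600^0.3686 = 107 / 18.15 = 5.896
A = (125/5.896)^(1/0.3686) ⇒ ln A = ln(21.2)/0.3686 = 8.2851
A = e^8.2851 ≈ 3964 mi²

3960 mi²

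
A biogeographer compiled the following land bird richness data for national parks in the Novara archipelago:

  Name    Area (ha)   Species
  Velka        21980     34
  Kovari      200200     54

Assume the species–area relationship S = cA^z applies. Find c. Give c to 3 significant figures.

4.19

z = ln(S₂/S₁) / ln(A₂/A₁) = ln(54/34) / ln(200200/21980) = 0.4626 / 2.2092 = 0.2094
c = S₁ / A₁^z = 34 / 21980^0.2094 = 34 / 8.114 = 4.19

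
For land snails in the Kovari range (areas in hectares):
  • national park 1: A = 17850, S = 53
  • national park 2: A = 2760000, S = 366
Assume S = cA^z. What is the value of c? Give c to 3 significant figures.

z = ln(S₂/S₁) / ln(A₂/A₁) = ln(366/53) / ln(2760000/17850) = 1.9323 / 5.0410 = 0.3833
c = S₁ / A₁^z = 53 / 17850^0.3833 = 53 / 42.63 = 1.243

1.24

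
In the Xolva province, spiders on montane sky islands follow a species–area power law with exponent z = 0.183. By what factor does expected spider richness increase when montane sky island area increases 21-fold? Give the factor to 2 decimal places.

1.75

S₂/S₁ = (A₂/A₁)^z = 21^0.183
ln(S₂/S₁) = 0.183 × ln 21 = 0.183 × 3.0445 = 0.5571
S₂/S₁ = e^0.5571 ≈ 1.746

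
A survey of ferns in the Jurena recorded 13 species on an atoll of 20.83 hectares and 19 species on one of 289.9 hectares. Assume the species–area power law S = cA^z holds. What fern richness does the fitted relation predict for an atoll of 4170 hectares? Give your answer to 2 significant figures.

z = ln(19/13) / ln(289.9/20.83) = 0.3795 / 2.6331 = 0.1441
c = 13 / 20.83^0.1441 = 13 / 1.549 = 8.393
S₃ = 8.393 × 4170^0.1441 = 8.393 × 3.325 ≈ 27.9

28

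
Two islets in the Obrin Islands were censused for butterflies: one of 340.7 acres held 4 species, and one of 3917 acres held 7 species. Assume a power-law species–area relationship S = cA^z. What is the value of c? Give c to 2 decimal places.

z = ln(S₂/S₁) / ln(A₂/A₁) = ln(7/4) / ln(3917/340.7) = 0.5596 / 2.4421 = 0.2292
c = S₁ / A₁^z = 4 / 340.7^0.2292 = 4 / 3.805 = 1.051

1.05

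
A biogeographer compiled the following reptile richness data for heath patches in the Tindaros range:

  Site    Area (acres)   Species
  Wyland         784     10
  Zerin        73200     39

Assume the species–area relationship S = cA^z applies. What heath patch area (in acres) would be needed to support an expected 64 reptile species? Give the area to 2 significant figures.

380000 acres

z = ln(39/10) / ln(73200/784) = 1.3610 / 4.5365 = 0.3000
c = 10 / 784^0.3000 = 10 / 7.384 = 1.354
A = (64/1.354)^(1/0.3000) ⇒ ln A = ln(47.26)/0.3000 = 12.8520
A = e^12.8520 ≈ 381553 acres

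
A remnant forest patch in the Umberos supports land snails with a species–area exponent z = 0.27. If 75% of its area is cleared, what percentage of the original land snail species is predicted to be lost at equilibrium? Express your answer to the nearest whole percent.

S_new/S_old = (A_new/A_old)^z = 0.25^0.27
= exp(0.27 × ln 0.25) = exp(0.27 × -1.3863) = exp(-0.3743) ≈ 0.6878
Fraction lost = 1 − 0.6878 = 0.3122

31%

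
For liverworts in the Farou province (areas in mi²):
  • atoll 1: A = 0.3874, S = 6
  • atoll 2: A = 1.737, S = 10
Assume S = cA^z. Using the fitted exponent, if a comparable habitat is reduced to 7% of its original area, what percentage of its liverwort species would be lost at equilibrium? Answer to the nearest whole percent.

60%

z = ln(10/6) / ln(1.737/0.3874) = 0.5108 / 1.5005 = 0.3404
S_new/S_old = (A_new/A_old)^z = 0.07^0.3404 = exp(0.3404 × -2.6593) = 0.4044
Fraction lost = 1 − 0.4044 = 0.5956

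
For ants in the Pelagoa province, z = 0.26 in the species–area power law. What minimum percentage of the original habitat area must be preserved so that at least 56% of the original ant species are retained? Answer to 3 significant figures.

10.8%

Need (A_new/A_old)^0.26 = 0.56, so A_new/A_old = 0.56^(1/0.26) = 0.56^3.846
ln(A_new/A_old) = ln 0.56 / 0.26 = -0.5798 / 0.26 = -2.2301
A_new/A_old = e^-2.2301 ≈ 0.1075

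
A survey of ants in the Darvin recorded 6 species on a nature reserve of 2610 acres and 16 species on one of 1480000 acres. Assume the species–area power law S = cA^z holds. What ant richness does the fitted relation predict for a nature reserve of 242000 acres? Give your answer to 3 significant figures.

z = ln(16/6) / ln(1480000/2610) = 0.9808 / 6.3404 = 0.1547
c = 6 / 2610^0.1547 = 6 / 3.377 = 1.777
S₃ = 1.777 × 242000^0.1547 = 1.777 × 6.805 ≈ 12.09

12.1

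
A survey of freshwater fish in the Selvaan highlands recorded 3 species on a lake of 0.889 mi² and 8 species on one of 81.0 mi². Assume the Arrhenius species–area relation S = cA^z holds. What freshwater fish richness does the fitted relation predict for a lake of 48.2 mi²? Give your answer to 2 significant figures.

7.1

z = ln(8/3) / ln(81/0.889) = 0.9808 / 4.5121 = 0.2174
c = 3 / 0.889^0.2174 = 3 / 0.9747 = 3.078
S₃ = 3.078 × 48.2^0.2174 = 3.078 × 2.322 ≈ 7.146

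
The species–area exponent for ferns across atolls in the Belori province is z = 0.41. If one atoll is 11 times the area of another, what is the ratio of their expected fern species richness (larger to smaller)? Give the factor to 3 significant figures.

S₂/S₁ = (A₂/A₁)^z = 11^0.41
ln(S₂/S₁) = 0.41 × ln 11 = 0.41 × 2.3979 = 0.9831
S₂/S₁ = e^0.9831 ≈ 2.673

2.67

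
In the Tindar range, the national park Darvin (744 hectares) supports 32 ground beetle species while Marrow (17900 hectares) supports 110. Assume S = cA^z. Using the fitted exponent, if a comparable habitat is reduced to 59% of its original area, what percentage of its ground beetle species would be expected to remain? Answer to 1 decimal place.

z = ln(110/32) / ln(17900/744) = 1.2347 / 3.1805 = 0.3882
S_new/S_old = (A_new/A_old)^z = 0.59^0.3882 = exp(0.3882 × -0.5276) = 0.8148

81.5%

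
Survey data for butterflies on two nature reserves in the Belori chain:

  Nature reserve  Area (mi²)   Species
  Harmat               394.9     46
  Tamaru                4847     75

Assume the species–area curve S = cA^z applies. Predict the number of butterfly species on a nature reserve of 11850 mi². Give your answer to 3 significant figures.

89.3

z = ln(75/46) / ln(4847/394.9) = 0.4888 / 2.5075 = 0.1950
c = 46 / 394.9^0.1950 = 46 / 3.208 = 14.34
S₃ = 14.34 × 11850^0.1950 = 14.34 × 6.226 ≈ 89.28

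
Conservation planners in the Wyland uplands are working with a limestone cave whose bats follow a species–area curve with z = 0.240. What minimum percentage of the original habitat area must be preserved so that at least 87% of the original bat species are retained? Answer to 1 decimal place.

Need (A_new/A_old)^0.24 = 0.87, so A_new/A_old = 0.87^(1/0.24) = 0.87^4.167
ln(A_new/A_old) = ln 0.87 / 0.24 = -0.1393 / 0.24 = -0.5803
A_new/A_old = e^-0.5803 ≈ 0.5598

56.0%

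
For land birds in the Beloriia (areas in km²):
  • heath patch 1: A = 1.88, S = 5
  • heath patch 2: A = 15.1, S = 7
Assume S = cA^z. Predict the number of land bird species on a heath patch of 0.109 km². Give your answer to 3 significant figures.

3.16

z = ln(7/5) / ln(15.1/1.88) = 0.3365 / 2.0834 = 0.1615
c = 5 / 1.88^0.1615 = 5 / 1.107 = 4.515
S₃ = 4.515 × 0.109^0.1615 = 4.515 × 0.6991 ≈ 3.157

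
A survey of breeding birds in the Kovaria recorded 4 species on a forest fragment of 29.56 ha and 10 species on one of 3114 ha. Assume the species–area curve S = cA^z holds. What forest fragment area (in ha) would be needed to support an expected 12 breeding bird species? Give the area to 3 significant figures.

7870 ha

z = ln(10/4) / ln(3114/29.56) = 0.9163 / 4.6572 = 0.1967
c = 4 / 29.56^0.1967 = 4 / 1.947 = 2.054
A = (12/2.054)^(1/0.1967) ⇒ ln A = ln(5.841)/0.1967 = 8.9704
A = e^8.9704 ≈ 7866 ha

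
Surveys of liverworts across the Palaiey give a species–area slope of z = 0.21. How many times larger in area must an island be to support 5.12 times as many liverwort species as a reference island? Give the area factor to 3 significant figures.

(A₂/A₁)^0.21 = 5.12, so A₂/A₁ = 5.12^(1/0.21) = 5.12^4.762
ln(A₂/A₁) = ln 5.12 / 0.21 = 1.6332 / 0.21 = 7.7769
A₂/A₁ = e^7.7769 ≈ 2385

2380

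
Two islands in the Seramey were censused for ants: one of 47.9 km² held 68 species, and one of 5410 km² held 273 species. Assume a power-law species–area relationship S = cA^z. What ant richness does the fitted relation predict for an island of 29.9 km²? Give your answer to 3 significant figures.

59.2

z = ln(273/68) / ln(5410/47.9) = 1.3900 / 4.7269 = 0.2941
c = 68 / 47.9^0.2941 = 68 / 3.12 = 21.8
S₃ = 21.8 × 29.9^0.2941 = 21.8 × 2.716 ≈ 59.2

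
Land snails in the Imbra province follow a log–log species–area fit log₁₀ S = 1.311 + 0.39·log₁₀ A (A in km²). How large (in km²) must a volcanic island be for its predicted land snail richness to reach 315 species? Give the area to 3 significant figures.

1110 km²

315 = 20.46 × A^0.39  ⇒  A^0.39 = 315/20.46 = 15.39
ln A = ln(15.39) / 0.39 = 2.7339 / 0.39 = 7.0100
A = e^7.0100 ≈ 1108 km²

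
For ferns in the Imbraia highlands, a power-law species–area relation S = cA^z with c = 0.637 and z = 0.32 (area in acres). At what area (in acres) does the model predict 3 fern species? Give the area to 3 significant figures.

3 = 0.637 × A^0.32  ⇒  A^0.32 = 3/0.637 = 4.71
ln A = ln(4.71) / 0.32 = 1.5496 / 0.32 = 4.8425
A = e^4.8425 ≈ 126.8 acres

127 acres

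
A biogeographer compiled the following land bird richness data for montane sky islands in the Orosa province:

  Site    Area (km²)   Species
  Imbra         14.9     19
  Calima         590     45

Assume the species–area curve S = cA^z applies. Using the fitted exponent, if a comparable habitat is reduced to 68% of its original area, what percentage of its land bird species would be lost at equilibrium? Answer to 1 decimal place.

8.6%

z = ln(45/19) / ln(590/14.9) = 0.8622 / 3.6788 = 0.2344
S_new/S_old = (A_new/A_old)^z = 0.68^0.2344 = exp(0.2344 × -0.3857) = 0.9136
Fraction lost = 1 − 0.9136 = 0.08643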